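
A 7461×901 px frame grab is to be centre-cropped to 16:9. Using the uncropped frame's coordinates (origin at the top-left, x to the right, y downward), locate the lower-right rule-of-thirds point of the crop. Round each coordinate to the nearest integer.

x = 3997 px, y = 601 px

7461/901 > 16/9, so the 16:9 crop keeps the full height 901 and trims width to 901 × 16/9 = 1601.78 px.
Left offset = (7461 − 1601.78)/2 = 2929.61 px; top offset = 0.
Lower-right is two-thirds across and two-thirds down within the crop:
x = 2929.61 + 2 × 1601.78/3 ≈ 3997; y = 0.00 + 2 × 901.00/3 ≈ 601.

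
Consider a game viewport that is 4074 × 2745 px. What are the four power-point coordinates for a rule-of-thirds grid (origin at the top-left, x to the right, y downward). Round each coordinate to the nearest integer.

One third of 4074 is 1358; one third of 2745 is 915.
Vertical third lines at x = 1358 and x = 2716; horizontal third lines at y = 915 and y = 1830.

(1358, 915), (2716, 915), (1358, 1830), (2716, 1830)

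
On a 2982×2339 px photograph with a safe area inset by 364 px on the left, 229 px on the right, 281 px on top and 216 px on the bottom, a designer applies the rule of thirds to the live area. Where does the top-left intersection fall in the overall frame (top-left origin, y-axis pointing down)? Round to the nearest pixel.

(1160, 895)

Content width = 2982 − 364 − 229 = 2389 px; content height = 2339 − 281 − 216 = 1842 px.
Top-left is one-third across and one-third down within the live area.
x = 364 + 1 × 2389/3 = 364 + 796.33 ≈ 1160
y = 281 + 1 × 1842/3 = 281 + 614.00 ≈ 895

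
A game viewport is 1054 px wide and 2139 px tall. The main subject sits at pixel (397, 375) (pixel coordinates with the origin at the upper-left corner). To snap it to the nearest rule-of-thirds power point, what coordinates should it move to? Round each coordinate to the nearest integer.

Third lines: x ∈ {351, 703}, y ∈ {713, 1426}.
397 is closer to x = 351; 375 is closer to y = 713.
So the nearest intersection is the upper-left power point.

x = 351 px, y = 713 px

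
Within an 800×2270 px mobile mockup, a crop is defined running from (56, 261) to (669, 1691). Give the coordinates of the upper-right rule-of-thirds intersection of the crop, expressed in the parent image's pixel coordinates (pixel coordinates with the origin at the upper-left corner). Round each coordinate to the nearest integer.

(465, 738)

Crop width = 669 − 56 = 613 px; one third is 204.33 px.
Crop height = 1691 − 261 = 1430 px; one third is 476.67 px.
The upper-right point is two-thirds across and one-third down within the crop:
x = 56 + 2 × 204.33 ≈ 465; y = 261 + 1 × 476.67 ≈ 738.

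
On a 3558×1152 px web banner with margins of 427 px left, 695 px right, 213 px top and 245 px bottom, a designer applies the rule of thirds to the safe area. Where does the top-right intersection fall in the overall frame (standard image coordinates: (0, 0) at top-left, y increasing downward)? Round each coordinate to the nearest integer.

Content width = 3558 − 427 − 695 = 2436 px; content height = 1152 − 213 − 245 = 694 px.
Top-right is two-thirds across and one-third down within the safe area.
x = 427 + 2 × 2436/3 = 427 + 1624.00 ≈ 2051
y = 213 + 1 × 694/3 = 213 + 231.33 ≈ 444

x = 2051 px, y = 444 px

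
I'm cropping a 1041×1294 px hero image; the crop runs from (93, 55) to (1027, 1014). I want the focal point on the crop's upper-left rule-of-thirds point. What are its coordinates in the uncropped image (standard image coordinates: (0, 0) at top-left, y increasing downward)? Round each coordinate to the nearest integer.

Crop width = 1027 − 93 = 934 px; one third is 311.33 px.
Crop height = 1014 − 55 = 959 px; one third is 319.67 px.
The upper-left point is one-third across and one-third down within the crop:
x = 93 + 1 × 311.33 ≈ 404; y = 55 + 1 × 319.67 ≈ 375.

x = 404 px, y = 375 px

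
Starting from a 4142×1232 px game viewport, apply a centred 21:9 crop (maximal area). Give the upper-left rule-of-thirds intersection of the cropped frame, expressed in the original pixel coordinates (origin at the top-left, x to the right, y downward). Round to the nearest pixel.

x = 1592 px, y = 411 px

4142/1232 > 21/9, so the 21:9 crop keeps the full height 1232 and trims width to 1232 × 21/9 = 2874.67 px.
Left offset = (4142 − 2874.67)/2 = 633.67 px; top offset = 0.
Upper-left is one-third across and one-third down within the crop:
x = 633.67 + 1 × 2874.67/3 ≈ 1592; y = 0.00 + 1 × 1232.00/3 ≈ 411.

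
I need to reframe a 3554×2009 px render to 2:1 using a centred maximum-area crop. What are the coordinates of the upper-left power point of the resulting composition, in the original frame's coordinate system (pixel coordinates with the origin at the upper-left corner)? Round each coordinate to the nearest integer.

3554/2009 < 2/1, so the 2:1 crop keeps the full width 3554 and trims height to 3554 × 1/2 = 1777.00 px.
Top offset = (2009 − 1777.00)/2 = 116.00 px; left offset = 0.
Upper-left is one-third across and one-third down within the crop:
x = 0.00 + 1 × 3554.00/3 ≈ 1185; y = 116.00 + 1 × 1777.00/3 ≈ 708.

x = 1185 px, y = 708 px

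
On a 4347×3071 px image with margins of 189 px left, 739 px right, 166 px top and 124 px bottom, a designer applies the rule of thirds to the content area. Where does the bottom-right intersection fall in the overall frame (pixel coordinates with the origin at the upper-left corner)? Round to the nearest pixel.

Content width = 4347 − 189 − 739 = 3419 px; content height = 3071 − 166 − 124 = 2781 px.
Bottom-right is two-thirds across and two-thirds down within the content area.
x = 189 + 2 × 3419/3 = 189 + 2279.33 ≈ 2468
y = 166 + 2 × 2781/3 = 166 + 1854.00 ≈ 2020

(2468, 2020)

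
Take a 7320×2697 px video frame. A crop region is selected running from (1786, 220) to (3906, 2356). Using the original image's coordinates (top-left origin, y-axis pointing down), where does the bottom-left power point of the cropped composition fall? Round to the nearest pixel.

Crop width = 3906 − 1786 = 2120 px; one third is 706.67 px.
Crop height = 2356 − 220 = 2136 px; one third is 712.00 px.
The bottom-left point is one-third across and two-thirds down within the crop:
x = 1786 + 1 × 706.67 ≈ 2493; y = 220 + 2 × 712.00 ≈ 1644.

(2493, 1644)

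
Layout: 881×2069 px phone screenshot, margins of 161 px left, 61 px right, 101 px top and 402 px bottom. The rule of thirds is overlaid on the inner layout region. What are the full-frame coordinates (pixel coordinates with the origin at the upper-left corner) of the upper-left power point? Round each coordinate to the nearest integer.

(381, 623)

Content width = 881 − 161 − 61 = 659 px; content height = 2069 − 101 − 402 = 1566 px.
Upper-left is one-third across and one-third down within the inner layout region.
x = 161 + 1 × 659/3 = 161 + 219.67 ≈ 381
y = 101 + 1 × 1566/3 = 101 + 522.00 ≈ 623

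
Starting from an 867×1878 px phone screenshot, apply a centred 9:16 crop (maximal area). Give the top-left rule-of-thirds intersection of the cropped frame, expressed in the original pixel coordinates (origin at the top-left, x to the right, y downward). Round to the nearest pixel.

x = 289 px, y = 682 px

867/1878 < 9/16, so the 9:16 crop keeps the full width 867 and trims height to 867 × 16/9 = 1541.33 px.
Top offset = (1878 − 1541.33)/2 = 168.33 px; left offset = 0.
Top-left is one-third across and one-third down within the crop:
x = 0.00 + 1 × 867.00/3 ≈ 289; y = 168.33 + 1 × 1541.33/3 ≈ 682.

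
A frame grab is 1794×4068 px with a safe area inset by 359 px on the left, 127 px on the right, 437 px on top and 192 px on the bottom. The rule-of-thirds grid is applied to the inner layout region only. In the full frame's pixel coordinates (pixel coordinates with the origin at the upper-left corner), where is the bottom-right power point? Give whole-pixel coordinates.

Content width = 1794 − 359 − 127 = 1308 px; content height = 4068 − 437 − 192 = 3439 px.
Bottom-right is two-thirds across and two-thirds down within the inner layout region.
x = 359 + 2 × 1308/3 = 359 + 872.00 ≈ 1231
y = 437 + 2 × 3439/3 = 437 + 2292.67 ≈ 2730

x = 1231 px, y = 2730 px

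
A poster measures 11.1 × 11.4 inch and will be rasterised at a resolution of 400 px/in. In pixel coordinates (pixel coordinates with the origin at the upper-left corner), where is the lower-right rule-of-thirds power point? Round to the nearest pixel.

In pixels the canvas is 11.1 × 400 = 4440 wide and 11.4 × 400 = 4560 tall.
The lower-right point is two-thirds across and two-thirds down:
x = 2 × 4440/3 ≈ 2960; y = 2 × 4560/3 ≈ 3040.

(2960, 3040)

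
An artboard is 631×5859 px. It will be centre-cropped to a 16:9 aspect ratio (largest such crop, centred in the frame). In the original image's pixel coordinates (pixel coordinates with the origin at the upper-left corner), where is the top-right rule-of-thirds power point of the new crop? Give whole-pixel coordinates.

x = 421 px, y = 2870 px

631/5859 < 16/9, so the 16:9 crop keeps the full width 631 and trims height to 631 × 9/16 = 354.94 px.
Top offset = (5859 − 354.94)/2 = 2752.03 px; left offset = 0.
Top-right is two-thirds across and one-third down within the crop:
x = 0.00 + 2 × 631.00/3 ≈ 421; y = 2752.03 + 1 × 354.94/3 ≈ 2870.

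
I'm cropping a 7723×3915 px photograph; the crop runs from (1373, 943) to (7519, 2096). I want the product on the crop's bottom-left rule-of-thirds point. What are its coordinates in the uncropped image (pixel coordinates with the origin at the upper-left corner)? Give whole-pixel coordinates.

Crop width = 7519 − 1373 = 6146 px; one third is 2048.67 px.
Crop height = 2096 − 943 = 1153 px; one third is 384.33 px.
The bottom-left point is one-third across and two-thirds down within the crop:
x = 1373 + 1 × 2048.67 ≈ 3422; y = 943 + 2 × 384.33 ≈ 1712.

(3422, 1712)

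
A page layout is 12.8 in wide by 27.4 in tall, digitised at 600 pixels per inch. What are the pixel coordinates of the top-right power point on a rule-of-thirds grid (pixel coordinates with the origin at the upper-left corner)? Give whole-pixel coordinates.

(5120, 5480)

In pixels the canvas is 12.8 × 600 = 7680 wide and 27.4 × 600 = 16440 tall.
The top-right point is two-thirds across and one-third down:
x = 2 × 7680/3 ≈ 5120; y = 1 × 16440/3 ≈ 5480.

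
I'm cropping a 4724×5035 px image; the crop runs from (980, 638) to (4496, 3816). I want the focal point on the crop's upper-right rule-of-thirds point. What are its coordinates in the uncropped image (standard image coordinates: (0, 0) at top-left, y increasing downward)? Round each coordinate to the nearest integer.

x = 3324 px, y = 1697 px

Crop width = 4496 − 980 = 3516 px; one third is 1172.00 px.
Crop height = 3816 − 638 = 3178 px; one third is 1059.33 px.
The upper-right point is two-thirds across and one-third down within the crop:
x = 980 + 2 × 1172.00 ≈ 3324; y = 638 + 1 × 1059.33 ≈ 1697.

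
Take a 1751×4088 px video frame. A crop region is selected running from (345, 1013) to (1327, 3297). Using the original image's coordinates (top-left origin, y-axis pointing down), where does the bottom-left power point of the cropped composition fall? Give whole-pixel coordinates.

(672, 2536)

Crop width = 1327 − 345 = 982 px; one third is 327.33 px.
Crop height = 3297 − 1013 = 2284 px; one third is 761.33 px.
The bottom-left point is one-third across and two-thirds down within the crop:
x = 345 + 1 × 327.33 ≈ 672; y = 1013 + 2 × 761.33 ≈ 2536.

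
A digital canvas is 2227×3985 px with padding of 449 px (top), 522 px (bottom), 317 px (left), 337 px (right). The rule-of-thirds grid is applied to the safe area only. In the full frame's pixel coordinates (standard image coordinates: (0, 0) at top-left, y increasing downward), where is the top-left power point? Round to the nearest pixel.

(841, 1454)

Content width = 2227 − 317 − 337 = 1573 px; content height = 3985 − 449 − 522 = 3014 px.
Top-left is one-third across and one-third down within the safe area.
x = 317 + 1 × 1573/3 = 317 + 524.33 ≈ 841
y = 449 + 1 × 3014/3 = 449 + 1004.67 ≈ 1454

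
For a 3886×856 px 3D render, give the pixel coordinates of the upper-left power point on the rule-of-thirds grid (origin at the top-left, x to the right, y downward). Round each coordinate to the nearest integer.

The upper-left point sits one-third of the way across and one-third of the way down.
x = 1 × 3886/3 ≈ 1295; y = 1 × 856/3 ≈ 285.

(1295, 285)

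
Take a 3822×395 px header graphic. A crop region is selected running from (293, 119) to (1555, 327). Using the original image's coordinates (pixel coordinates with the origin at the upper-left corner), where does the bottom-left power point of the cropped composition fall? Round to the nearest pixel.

Crop width = 1555 − 293 = 1262 px; one third is 420.67 px.
Crop height = 327 − 119 = 208 px; one third is 69.33 px.
The bottom-left point is one-third across and two-thirds down within the crop:
x = 293 + 1 × 420.67 ≈ 714; y = 119 + 2 × 69.33 ≈ 258.

(714, 258)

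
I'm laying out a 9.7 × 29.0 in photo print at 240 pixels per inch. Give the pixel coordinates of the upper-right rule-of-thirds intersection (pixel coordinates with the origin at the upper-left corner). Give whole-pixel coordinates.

(1552, 2320)

In pixels the canvas is 9.7 × 240 = 2328 wide and 29.0 × 240 = 6960 tall.
The upper-right point is two-thirds across and one-third down:
x = 2 × 2328/3 ≈ 1552; y = 1 × 6960/3 ≈ 2320.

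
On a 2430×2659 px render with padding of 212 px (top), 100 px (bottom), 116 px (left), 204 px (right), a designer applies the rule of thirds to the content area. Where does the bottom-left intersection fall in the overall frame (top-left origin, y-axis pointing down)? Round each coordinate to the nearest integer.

Content width = 2430 − 116 − 204 = 2110 px; content height = 2659 − 212 − 100 = 2347 px.
Bottom-left is one-third across and two-thirds down within the content area.
x = 116 + 1 × 2110/3 = 116 + 703.33 ≈ 819
y = 212 + 2 × 2347/3 = 212 + 1564.67 ≈ 1777

(819, 1777)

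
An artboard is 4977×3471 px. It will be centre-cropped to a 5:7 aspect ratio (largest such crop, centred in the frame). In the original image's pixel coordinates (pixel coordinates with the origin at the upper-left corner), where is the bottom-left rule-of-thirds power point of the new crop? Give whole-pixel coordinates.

4977/3471 > 5/7, so the 5:7 crop keeps the full height 3471 and trims width to 3471 × 5/7 = 2479.29 px.
Left offset = (4977 − 2479.29)/2 = 1248.86 px; top offset = 0.
Bottom-left is one-third across and two-thirds down within the crop:
x = 1248.86 + 1 × 2479.29/3 ≈ 2075; y = 0.00 + 2 × 3471.00/3 ≈ 2314.

x = 2075 px, y = 2314 px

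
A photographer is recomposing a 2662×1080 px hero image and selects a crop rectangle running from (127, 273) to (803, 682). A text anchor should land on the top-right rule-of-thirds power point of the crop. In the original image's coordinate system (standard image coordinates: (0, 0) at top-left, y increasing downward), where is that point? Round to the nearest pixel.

(578, 409)

Crop width = 803 − 127 = 676 px; one third is 225.33 px.
Crop height = 682 − 273 = 409 px; one third is 136.33 px.
The top-right point is two-thirds across and one-third down within the crop:
x = 127 + 2 × 225.33 ≈ 578; y = 273 + 1 × 136.33 ≈ 409.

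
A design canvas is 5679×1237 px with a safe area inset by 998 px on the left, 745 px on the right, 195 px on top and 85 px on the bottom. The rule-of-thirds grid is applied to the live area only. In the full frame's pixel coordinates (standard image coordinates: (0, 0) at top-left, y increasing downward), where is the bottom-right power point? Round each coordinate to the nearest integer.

x = 3622 px, y = 833 px

Content width = 5679 − 998 − 745 = 3936 px; content height = 1237 − 195 − 85 = 957 px.
Bottom-right is two-thirds across and two-thirds down within the live area.
x = 998 + 2 × 3936/3 = 998 + 2624.00 ≈ 3622
y = 195 + 2 × 957/3 = 195 + 638.00 ≈ 833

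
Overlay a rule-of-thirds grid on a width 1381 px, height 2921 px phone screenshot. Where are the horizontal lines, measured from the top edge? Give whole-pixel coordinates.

2921 / 3 = 973.67, so the horizontal lines sit at one and two thirds of 2921.

974 px and 1947 px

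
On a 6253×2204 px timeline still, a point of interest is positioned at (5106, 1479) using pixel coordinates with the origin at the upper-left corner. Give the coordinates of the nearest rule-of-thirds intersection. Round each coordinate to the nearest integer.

x = 4169 px, y = 1469 px

Third lines: x ∈ {2084, 4169}, y ∈ {735, 1469}.
5106 is closer to x = 4169; 1479 is closer to y = 1469.
So the nearest intersection is the lower-right power point.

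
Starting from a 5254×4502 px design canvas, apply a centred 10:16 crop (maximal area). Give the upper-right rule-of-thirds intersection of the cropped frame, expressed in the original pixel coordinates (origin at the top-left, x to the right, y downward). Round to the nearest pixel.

x = 3096 px, y = 1501 px

5254/4502 > 10/16, so the 10:16 crop keeps the full height 4502 and trims width to 4502 × 10/16 = 2813.75 px.
Left offset = (5254 − 2813.75)/2 = 1220.12 px; top offset = 0.
Upper-right is two-thirds across and one-third down within the crop:
x = 1220.12 + 2 × 2813.75/3 ≈ 3096; y = 0.00 + 1 × 4502.00/3 ≈ 1501.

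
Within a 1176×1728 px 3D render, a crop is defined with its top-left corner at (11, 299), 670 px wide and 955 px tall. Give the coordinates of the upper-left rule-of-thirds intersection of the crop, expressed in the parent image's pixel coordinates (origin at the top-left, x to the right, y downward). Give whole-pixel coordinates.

x = 234 px, y = 617 px

One third of the crop width 670 is 223.33 px.
One third of the crop height 955 is 318.33 px.
The upper-left point is one-third across and one-third down within the crop:
x = 11 + 1 × 223.33 ≈ 234; y = 299 + 1 × 318.33 ≈ 617.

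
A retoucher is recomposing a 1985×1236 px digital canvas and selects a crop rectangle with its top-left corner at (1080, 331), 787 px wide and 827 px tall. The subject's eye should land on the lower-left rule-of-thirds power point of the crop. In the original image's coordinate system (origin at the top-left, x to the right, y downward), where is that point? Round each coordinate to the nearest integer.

One third of the crop width 787 is 262.33 px.
One third of the crop height 827 is 275.67 px.
The lower-left point is one-third across and two-thirds down within the crop:
x = 1080 + 1 × 262.33 ≈ 1342; y = 331 + 2 × 275.67 ≈ 882.

x = 1342 px, y = 882 px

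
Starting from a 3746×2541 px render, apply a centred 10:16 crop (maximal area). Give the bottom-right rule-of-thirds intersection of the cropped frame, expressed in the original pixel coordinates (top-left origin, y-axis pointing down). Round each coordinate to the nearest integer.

(2138, 1694)

3746/2541 > 10/16, so the 10:16 crop keeps the full height 2541 and trims width to 2541 × 10/16 = 1588.12 px.
Left offset = (3746 − 1588.12)/2 = 1078.94 px; top offset = 0.
Bottom-right is two-thirds across and two-thirds down within the crop:
x = 1078.94 + 2 × 1588.12/3 ≈ 2138; y = 0.00 + 2 × 2541.00/3 ≈ 1694.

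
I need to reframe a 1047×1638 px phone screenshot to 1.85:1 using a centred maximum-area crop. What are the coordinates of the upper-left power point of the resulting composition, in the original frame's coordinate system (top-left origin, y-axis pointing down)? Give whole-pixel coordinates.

1047/1638 < 1.85/1, so the 1.85:1 crop keeps the full width 1047 and trims height to 1047 × 1/1.85 = 565.95 px.
Top offset = (1638 − 565.95)/2 = 536.03 px; left offset = 0.
Upper-left is one-third across and one-third down within the crop:
x = 0.00 + 1 × 1047.00/3 ≈ 349; y = 536.03 + 1 × 565.95/3 ≈ 725.

(349, 725)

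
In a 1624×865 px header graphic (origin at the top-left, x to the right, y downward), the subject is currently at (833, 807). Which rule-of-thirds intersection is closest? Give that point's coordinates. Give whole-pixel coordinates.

Third lines: x ∈ {541, 1083}, y ∈ {288, 577}.
833 is closer to x = 1083; 807 is closer to y = 577.
So the nearest intersection is the lower-right power point.

x = 1083 px, y = 577 px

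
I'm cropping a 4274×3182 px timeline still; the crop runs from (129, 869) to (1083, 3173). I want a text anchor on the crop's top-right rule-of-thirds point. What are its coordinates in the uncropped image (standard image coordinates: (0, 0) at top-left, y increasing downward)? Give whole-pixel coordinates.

Crop width = 1083 − 129 = 954 px; one third is 318.00 px.
Crop height = 3173 − 869 = 2304 px; one third is 768.00 px.
The top-right point is two-thirds across and one-third down within the crop:
x = 129 + 2 × 318.00 ≈ 765; y = 869 + 1 × 768.00 ≈ 1637.

x = 765 px, y = 1637 px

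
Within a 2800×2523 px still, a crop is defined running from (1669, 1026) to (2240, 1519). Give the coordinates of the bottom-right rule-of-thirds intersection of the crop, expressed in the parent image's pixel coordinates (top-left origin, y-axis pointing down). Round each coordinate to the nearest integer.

x = 2050 px, y = 1355 px

Crop width = 2240 − 1669 = 571 px; one third is 190.33 px.
Crop height = 1519 − 1026 = 493 px; one third is 164.33 px.
The bottom-right point is two-thirds across and two-thirds down within the crop:
x = 1669 + 2 × 190.33 ≈ 2050; y = 1026 + 2 × 164.33 ≈ 1355.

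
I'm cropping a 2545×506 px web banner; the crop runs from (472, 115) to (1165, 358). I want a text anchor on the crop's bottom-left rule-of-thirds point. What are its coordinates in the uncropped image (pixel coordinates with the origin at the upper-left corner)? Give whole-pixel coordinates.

Crop width = 1165 − 472 = 693 px; one third is 231.00 px.
Crop height = 358 − 115 = 243 px; one third is 81.00 px.
The bottom-left point is one-third across and two-thirds down within the crop:
x = 472 + 1 × 231.00 ≈ 703; y = 115 + 2 × 81.00 ≈ 277.

x = 703 px, y = 277 px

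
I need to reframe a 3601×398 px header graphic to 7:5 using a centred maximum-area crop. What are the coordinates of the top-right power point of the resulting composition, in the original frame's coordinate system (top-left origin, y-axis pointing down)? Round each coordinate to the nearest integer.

(1893, 133)

3601/398 > 7/5, so the 7:5 crop keeps the full height 398 and trims width to 398 × 7/5 = 557.20 px.
Left offset = (3601 − 557.20)/2 = 1521.90 px; top offset = 0.
Top-right is two-thirds across and one-third down within the crop:
x = 1521.90 + 2 × 557.20/3 ≈ 1893; y = 0.00 + 1 × 398.00/3 ≈ 133.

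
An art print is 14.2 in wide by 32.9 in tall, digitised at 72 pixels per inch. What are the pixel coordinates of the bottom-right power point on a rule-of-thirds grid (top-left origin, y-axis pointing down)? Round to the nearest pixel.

(682, 1579)

In pixels the canvas is 14.2 × 72 = 1022.4 wide and 32.9 × 72 = 2368.8 tall.
The bottom-right point is two-thirds across and two-thirds down:
x = 2 × 1022.4/3 ≈ 682; y = 2 × 2368.8/3 ≈ 1579.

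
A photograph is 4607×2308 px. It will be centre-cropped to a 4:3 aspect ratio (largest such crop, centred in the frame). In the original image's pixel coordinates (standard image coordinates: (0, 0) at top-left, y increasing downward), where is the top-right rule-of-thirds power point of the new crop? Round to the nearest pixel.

4607/2308 > 4/3, so the 4:3 crop keeps the full height 2308 and trims width to 2308 × 4/3 = 3077.33 px.
Left offset = (4607 − 3077.33)/2 = 764.83 px; top offset = 0.
Top-right is two-thirds across and one-third down within the crop:
x = 764.83 + 2 × 3077.33/3 ≈ 2816; y = 0.00 + 1 × 2308.00/3 ≈ 769.

x = 2816 px, y = 769 px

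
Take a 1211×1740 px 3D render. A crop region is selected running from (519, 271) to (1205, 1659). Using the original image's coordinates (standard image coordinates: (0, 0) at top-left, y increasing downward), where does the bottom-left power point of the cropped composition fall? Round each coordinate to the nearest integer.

(748, 1196)

Crop width = 1205 − 519 = 686 px; one third is 228.67 px.
Crop height = 1659 − 271 = 1388 px; one third is 462.67 px.
The bottom-left point is one-third across and two-thirds down within the crop:
x = 519 + 1 × 228.67 ≈ 748; y = 271 + 2 × 462.67 ≈ 1196.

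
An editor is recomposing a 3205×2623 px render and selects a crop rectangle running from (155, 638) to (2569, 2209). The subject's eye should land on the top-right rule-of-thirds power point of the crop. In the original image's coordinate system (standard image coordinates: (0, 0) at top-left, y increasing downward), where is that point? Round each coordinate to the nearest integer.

x = 1764 px, y = 1162 px

Crop width = 2569 − 155 = 2414 px; one third is 804.67 px.
Crop height = 2209 − 638 = 1571 px; one third is 523.67 px.
The top-right point is two-thirds across and one-third down within the crop:
x = 155 + 2 × 804.67 ≈ 1764; y = 638 + 1 × 523.67 ≈ 1162.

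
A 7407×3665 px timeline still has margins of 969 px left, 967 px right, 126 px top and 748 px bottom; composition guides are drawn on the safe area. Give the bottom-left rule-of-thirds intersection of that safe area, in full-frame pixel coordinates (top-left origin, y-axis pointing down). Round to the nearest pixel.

Content width = 7407 − 969 − 967 = 5471 px; content height = 3665 − 126 − 748 = 2791 px.
Bottom-left is one-third across and two-thirds down within the safe area.
x = 969 + 1 × 5471/3 = 969 + 1823.67 ≈ 2793
y = 126 + 2 × 2791/3 = 126 + 1860.67 ≈ 1987

x = 2793 px, y = 1987 px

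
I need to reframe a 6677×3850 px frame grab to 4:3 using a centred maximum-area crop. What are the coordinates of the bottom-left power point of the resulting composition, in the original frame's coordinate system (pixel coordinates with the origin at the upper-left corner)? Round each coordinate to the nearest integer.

6677/3850 > 4/3, so the 4:3 crop keeps the full height 3850 and trims width to 3850 × 4/3 = 5133.33 px.
Left offset = (6677 − 5133.33)/2 = 771.83 px; top offset = 0.
Bottom-left is one-third across and two-thirds down within the crop:
x = 771.83 + 1 × 5133.33/3 ≈ 2483; y = 0.00 + 2 × 3850.00/3 ≈ 2567.

(2483, 2567)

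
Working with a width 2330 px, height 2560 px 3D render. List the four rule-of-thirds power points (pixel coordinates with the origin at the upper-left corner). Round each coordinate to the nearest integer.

One third of 2330 is 776.67; one third of 2560 is 853.33.
Vertical third lines at x = 777 and x = 1553; horizontal third lines at y = 853 and y = 1707.

(777, 853), (1553, 853), (777, 1707), (1553, 1707)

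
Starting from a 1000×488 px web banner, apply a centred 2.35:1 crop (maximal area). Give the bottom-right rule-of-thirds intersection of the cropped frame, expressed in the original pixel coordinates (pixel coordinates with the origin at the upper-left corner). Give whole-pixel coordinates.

1000/488 < 2.35/1, so the 2.35:1 crop keeps the full width 1000 and trims height to 1000 × 1/2.35 = 425.53 px.
Top offset = (488 − 425.53)/2 = 31.23 px; left offset = 0.
Bottom-right is two-thirds across and two-thirds down within the crop:
x = 0.00 + 2 × 1000.00/3 ≈ 667; y = 31.23 + 2 × 425.53/3 ≈ 315.

x = 667 px, y = 315 px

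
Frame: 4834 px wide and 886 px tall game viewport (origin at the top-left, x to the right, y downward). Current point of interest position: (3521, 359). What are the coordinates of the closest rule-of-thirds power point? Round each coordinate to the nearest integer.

Third lines: x ∈ {1611, 3223}, y ∈ {295, 591}.
3521 is closer to x = 3223; 359 is closer to y = 295.
So the nearest intersection is the upper-right power point.

x = 3223 px, y = 295 px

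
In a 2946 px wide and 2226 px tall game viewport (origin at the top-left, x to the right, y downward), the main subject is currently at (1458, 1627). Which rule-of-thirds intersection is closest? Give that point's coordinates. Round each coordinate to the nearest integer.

x = 982 px, y = 1484 px

Third lines: x ∈ {982, 1964}, y ∈ {742, 1484}.
1458 is closer to x = 982; 1627 is closer to y = 1484.
So the nearest intersection is the lower-left power point.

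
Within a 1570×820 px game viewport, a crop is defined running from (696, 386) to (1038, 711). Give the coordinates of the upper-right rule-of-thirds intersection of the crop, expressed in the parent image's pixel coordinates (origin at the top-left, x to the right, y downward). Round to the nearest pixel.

(924, 494)

Crop width = 1038 − 696 = 342 px; one third is 114.00 px.
Crop height = 711 − 386 = 325 px; one third is 108.33 px.
The upper-right point is two-thirds across and one-third down within the crop:
x = 696 + 2 × 114.00 ≈ 924; y = 386 + 1 × 108.33 ≈ 494.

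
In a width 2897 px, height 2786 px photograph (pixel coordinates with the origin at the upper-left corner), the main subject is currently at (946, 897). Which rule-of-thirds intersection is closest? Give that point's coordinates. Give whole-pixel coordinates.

(966, 929)

Third lines: x ∈ {966, 1931}, y ∈ {929, 1857}.
946 is closer to x = 966; 897 is closer to y = 929.
So the nearest intersection is the upper-left power point.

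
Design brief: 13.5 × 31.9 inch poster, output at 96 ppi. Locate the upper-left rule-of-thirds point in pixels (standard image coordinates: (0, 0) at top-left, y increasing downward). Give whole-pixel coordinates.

x = 432 px, y = 1021 px

In pixels the canvas is 13.5 × 96 = 1296 wide and 31.9 × 96 = 3062.4 tall.
The upper-left point is one-third across and one-third down:
x = 1 × 1296/3 ≈ 432; y = 1 × 3062.4/3 ≈ 1021.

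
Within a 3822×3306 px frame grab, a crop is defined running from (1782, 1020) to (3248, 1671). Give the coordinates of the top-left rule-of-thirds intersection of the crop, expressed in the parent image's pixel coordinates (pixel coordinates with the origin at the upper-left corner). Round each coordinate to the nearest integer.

x = 2271 px, y = 1237 px

Crop width = 3248 − 1782 = 1466 px; one third is 488.67 px.
Crop height = 1671 − 1020 = 651 px; one third is 217.00 px.
The top-left point is one-third across and one-third down within the crop:
x = 1782 + 1 × 488.67 ≈ 2271; y = 1020 + 1 × 217.00 ≈ 1237.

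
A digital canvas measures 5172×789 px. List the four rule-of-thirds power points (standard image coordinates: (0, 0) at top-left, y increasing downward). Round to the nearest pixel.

One third of 5172 is 1724; one third of 789 is 263.
Vertical third lines at x = 1724 and x = 3448; horizontal third lines at y = 263 and y = 526.

(1724, 263), (3448, 263), (1724, 526), (3448, 526)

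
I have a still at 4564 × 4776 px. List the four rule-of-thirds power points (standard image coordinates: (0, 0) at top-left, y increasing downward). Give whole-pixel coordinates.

(1521, 1592), (3043, 1592), (1521, 3184), (3043, 3184)

One third of 4564 is 1521.33; one third of 4776 is 1592.
Vertical third lines at x = 1521 and x = 3043; horizontal third lines at y = 1592 and y = 3184.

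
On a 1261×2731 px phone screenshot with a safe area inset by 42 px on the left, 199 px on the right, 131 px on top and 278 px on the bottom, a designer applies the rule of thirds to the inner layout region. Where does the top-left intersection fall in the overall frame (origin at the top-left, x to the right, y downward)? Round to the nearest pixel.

Content width = 1261 − 42 − 199 = 1020 px; content height = 2731 − 131 − 278 = 2322 px.
Top-left is one-third across and one-third down within the inner layout region.
x = 42 + 1 × 1020/3 = 42 + 340.00 ≈ 382
y = 131 + 1 × 2322/3 = 131 + 774.00 ≈ 905

(382, 905)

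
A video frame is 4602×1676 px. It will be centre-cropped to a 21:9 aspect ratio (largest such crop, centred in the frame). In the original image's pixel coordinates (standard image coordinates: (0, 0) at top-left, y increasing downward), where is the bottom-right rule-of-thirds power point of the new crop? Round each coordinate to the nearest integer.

4602/1676 > 21/9, so the 21:9 crop keeps the full height 1676 and trims width to 1676 × 21/9 = 3910.67 px.
Left offset = (4602 − 3910.67)/2 = 345.67 px; top offset = 0.
Bottom-right is two-thirds across and two-thirds down within the crop:
x = 345.67 + 2 × 3910.67/3 ≈ 2953; y = 0.00 + 2 × 1676.00/3 ≈ 1117.

x = 2953 px, y = 1117 px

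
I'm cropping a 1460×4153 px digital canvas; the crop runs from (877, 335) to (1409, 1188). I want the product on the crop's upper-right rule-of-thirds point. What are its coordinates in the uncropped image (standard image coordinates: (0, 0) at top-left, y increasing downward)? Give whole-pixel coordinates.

(1232, 619)

Crop width = 1409 − 877 = 532 px; one third is 177.33 px.
Crop height = 1188 − 335 = 853 px; one third is 284.33 px.
The upper-right point is two-thirds across and one-third down within the crop:
x = 877 + 2 × 177.33 ≈ 1232; y = 335 + 1 × 284.33 ≈ 619.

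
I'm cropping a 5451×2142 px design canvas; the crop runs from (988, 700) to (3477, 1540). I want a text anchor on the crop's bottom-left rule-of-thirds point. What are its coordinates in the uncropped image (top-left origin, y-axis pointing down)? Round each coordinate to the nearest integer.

(1818, 1260)

Crop width = 3477 − 988 = 2489 px; one third is 829.67 px.
Crop height = 1540 − 700 = 840 px; one third is 280.00 px.
The bottom-left point is one-third across and two-thirds down within the crop:
x = 988 + 1 × 829.67 ≈ 1818; y = 700 + 2 × 280.00 ≈ 1260.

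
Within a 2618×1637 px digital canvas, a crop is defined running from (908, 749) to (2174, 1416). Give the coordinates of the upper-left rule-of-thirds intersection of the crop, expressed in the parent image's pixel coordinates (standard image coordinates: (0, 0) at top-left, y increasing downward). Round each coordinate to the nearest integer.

Crop width = 2174 − 908 = 1266 px; one third is 422.00 px.
Crop height = 1416 − 749 = 667 px; one third is 222.33 px.
The upper-left point is one-third across and one-third down within the crop:
x = 908 + 1 × 422.00 ≈ 1330; y = 749 + 1 × 222.33 ≈ 971.

(1330, 971)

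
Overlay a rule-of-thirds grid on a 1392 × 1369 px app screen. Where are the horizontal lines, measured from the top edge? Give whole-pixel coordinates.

1369 / 3 = 456.33, so the horizontal lines sit at one and two thirds of 1369.

456 px and 913 px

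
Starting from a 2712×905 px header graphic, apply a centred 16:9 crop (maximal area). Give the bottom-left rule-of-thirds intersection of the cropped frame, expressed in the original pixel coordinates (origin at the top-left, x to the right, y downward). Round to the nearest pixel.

2712/905 > 16/9, so the 16:9 crop keeps the full height 905 and trims width to 905 × 16/9 = 1608.89 px.
Left offset = (2712 − 1608.89)/2 = 551.56 px; top offset = 0.
Bottom-left is one-third across and two-thirds down within the crop:
x = 551.56 + 1 × 1608.89/3 ≈ 1088; y = 0.00 + 2 × 905.00/3 ≈ 603.

x = 1088 px, y = 603 px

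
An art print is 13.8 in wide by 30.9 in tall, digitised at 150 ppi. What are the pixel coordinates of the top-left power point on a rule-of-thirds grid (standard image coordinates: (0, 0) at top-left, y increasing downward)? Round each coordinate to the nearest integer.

x = 690 px, y = 1545 px

In pixels the canvas is 13.8 × 150 = 2070 wide and 30.9 × 150 = 4635 tall.
The top-left point is one-third across and one-third down:
x = 1 × 2070/3 ≈ 690; y = 1 × 4635/3 ≈ 1545.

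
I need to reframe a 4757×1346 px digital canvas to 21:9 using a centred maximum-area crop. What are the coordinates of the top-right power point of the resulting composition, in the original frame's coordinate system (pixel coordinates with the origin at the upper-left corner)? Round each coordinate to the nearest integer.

4757/1346 > 21/9, so the 21:9 crop keeps the full height 1346 and trims width to 1346 × 21/9 = 3140.67 px.
Left offset = (4757 − 3140.67)/2 = 808.17 px; top offset = 0.
Top-right is two-thirds across and one-third down within the crop:
x = 808.17 + 2 × 3140.67/3 ≈ 2902; y = 0.00 + 1 × 1346.00/3 ≈ 449.

x = 2902 px, y = 449 px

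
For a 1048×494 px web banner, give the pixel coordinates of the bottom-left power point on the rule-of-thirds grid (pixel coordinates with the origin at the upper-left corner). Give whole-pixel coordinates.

The bottom-left point sits one-third of the way across and two-thirds of the way down.
x = 1 × 1048/3 ≈ 349; y = 2 × 494/3 ≈ 329.

x = 349 px, y = 329 px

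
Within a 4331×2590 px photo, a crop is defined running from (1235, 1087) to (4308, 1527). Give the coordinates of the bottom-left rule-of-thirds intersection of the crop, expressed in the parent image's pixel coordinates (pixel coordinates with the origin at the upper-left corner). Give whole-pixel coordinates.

Crop width = 4308 − 1235 = 3073 px; one third is 1024.33 px.
Crop height = 1527 − 1087 = 440 px; one third is 146.67 px.
The bottom-left point is one-third across and two-thirds down within the crop:
x = 1235 + 1 × 1024.33 ≈ 2259; y = 1087 + 2 × 146.67 ≈ 1380.

(2259, 1380)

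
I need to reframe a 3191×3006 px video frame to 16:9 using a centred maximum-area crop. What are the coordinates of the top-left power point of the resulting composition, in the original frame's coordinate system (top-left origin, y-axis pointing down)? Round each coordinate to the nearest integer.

(1064, 1204)

3191/3006 < 16/9, so the 16:9 crop keeps the full width 3191 and trims height to 3191 × 9/16 = 1794.94 px.
Top offset = (3006 − 1794.94)/2 = 605.53 px; left offset = 0.
Top-left is one-third across and one-third down within the crop:
x = 0.00 + 1 × 3191.00/3 ≈ 1064; y = 605.53 + 1 × 1794.94/3 ≈ 1204.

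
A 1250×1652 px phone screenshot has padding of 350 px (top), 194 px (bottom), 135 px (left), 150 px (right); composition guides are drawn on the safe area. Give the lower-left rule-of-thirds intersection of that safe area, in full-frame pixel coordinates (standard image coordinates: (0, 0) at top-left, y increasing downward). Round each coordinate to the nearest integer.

Content width = 1250 − 135 − 150 = 965 px; content height = 1652 − 350 − 194 = 1108 px.
Lower-left is one-third across and two-thirds down within the safe area.
x = 135 + 1 × 965/3 = 135 + 321.67 ≈ 457
y = 350 + 2 × 1108/3 = 350 + 738.67 ≈ 1089

(457, 1089)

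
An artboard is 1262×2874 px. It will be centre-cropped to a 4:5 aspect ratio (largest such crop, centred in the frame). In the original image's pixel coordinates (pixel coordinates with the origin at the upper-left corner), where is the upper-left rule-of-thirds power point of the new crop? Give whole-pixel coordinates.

1262/2874 < 4/5, so the 4:5 crop keeps the full width 1262 and trims height to 1262 × 5/4 = 1577.50 px.
Top offset = (2874 − 1577.50)/2 = 648.25 px; left offset = 0.
Upper-left is one-third across and one-third down within the crop:
x = 0.00 + 1 × 1262.00/3 ≈ 421; y = 648.25 + 1 × 1577.50/3 ≈ 1174.

(421, 1174)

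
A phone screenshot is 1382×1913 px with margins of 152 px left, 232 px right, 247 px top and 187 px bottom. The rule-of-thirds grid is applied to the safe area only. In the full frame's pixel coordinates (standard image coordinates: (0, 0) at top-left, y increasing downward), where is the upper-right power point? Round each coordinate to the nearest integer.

Content width = 1382 − 152 − 232 = 998 px; content height = 1913 − 247 − 187 = 1479 px.
Upper-right is two-thirds across and one-third down within the safe area.
x = 152 + 2 × 998/3 = 152 + 665.33 ≈ 817
y = 247 + 1 × 1479/3 = 247 + 493.00 ≈ 740

x = 817 px, y = 740 px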